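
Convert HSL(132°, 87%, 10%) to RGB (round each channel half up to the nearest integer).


H=132°, S=0.87, L=0.10
C = (1-|2L-1|)×S = (1-|-0.80|)×0.87 = 0.174
H' = H/60 = 132/60 ≈ 2.2000; X = C×(1-|H' mod 2 - 1|) = 0.0348
m = L - C/2 = 0.10 - 0.087 = 0.013
Sector ⌊H'⌋ = 2 → (R',G',B') = (0.0, 0.174, 0.0348)
RGB = ((R'+m)×255, (G'+m)×255, (B'+m)×255) = (3.315, 47.685, 12.189)
Round half up → RGB(3, 48, 12)


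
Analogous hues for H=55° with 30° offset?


Base hue: 55°
Left analog: (55 - 30) mod 360 = 25°
Right analog: (55 + 30) mod 360 = 85°
Analogous hues = 25° and 85°


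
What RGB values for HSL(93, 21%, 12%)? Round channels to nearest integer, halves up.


H=93°, S=0.21, L=0.12
C = (1-|2L-1|)×S = (1-|-0.76|)×0.21 = 0.0504
H' = H/60 = 93/60 ≈ 1.5500; X = C×(1-|H' mod 2 - 1|) = 0.02268
m = L - C/2 = 0.12 - 0.0252 = 0.0948
Sector ⌊H'⌋ = 1 → (R',G',B') = (0.02268, 0.0504, 0.0)
RGB = ((R'+m)×255, (G'+m)×255, (B'+m)×255) = (29.9574, 37.026, 24.174)
Round half up → RGB(30, 37, 24)


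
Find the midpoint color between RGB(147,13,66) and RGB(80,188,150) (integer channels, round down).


Midpoint: each channel = ⌊(C₁+C₂)/2⌋
R: ⌊(147+80)/2⌋ = 113
G: ⌊(13+188)/2⌋ = 100
B: ⌊(66+150)/2⌋ = 108
= RGB(113, 100, 108)


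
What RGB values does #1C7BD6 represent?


1C → 28 (R)
7B → 123 (G)
D6 → 214 (B)
= RGB(28, 123, 214)


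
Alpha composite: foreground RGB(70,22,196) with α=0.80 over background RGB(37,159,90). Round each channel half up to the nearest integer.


C = α×F + (1-α)×B, with 1-α = 0.20
R: 0.80×70 + 0.20×37 = 56.00 + 7.40 = 63.40 → 63
G: 0.80×22 + 0.20×159 = 17.60 + 31.80 = 49.40 → 49
B: 0.80×196 + 0.20×90 = 156.80 + 18.00 = 174.80 → 175
= RGB(63, 49, 175)


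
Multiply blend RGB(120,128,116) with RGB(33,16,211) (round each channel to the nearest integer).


Multiply: C = A×B/255, rounded to nearest integer
R: 120×33/255 = 3960/255 ≈ 15.529 → 16
G: 128×16/255 = 2048/255 ≈ 8.031 → 8
B: 116×211/255 = 24476/255 ≈ 95.984 → 96
= RGB(16, 8, 96)


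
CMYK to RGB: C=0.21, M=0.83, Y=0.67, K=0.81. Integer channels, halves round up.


R = 255 × (1-C) × (1-K) = 255 × 0.79 × 0.19 = 38.2755 → 38
G = 255 × (1-M) × (1-K) = 255 × 0.17 × 0.19 = 8.2365 → 8
B = 255 × (1-Y) × (1-K) = 255 × 0.33 × 0.19 = 15.9885 → 16
= RGB(38, 8, 16)


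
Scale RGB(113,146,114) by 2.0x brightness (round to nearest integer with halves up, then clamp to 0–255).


Multiply each channel by 2.0, round half up, clamp to [0, 255]
R: 113×2.0 = 226
G: 146×2.0 = 292 → clamp → 255
B: 114×2.0 = 228
= RGB(226, 255, 228)


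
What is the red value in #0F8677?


Color: #0F8677
R = 0F = 15
G = 86 = 134
B = 77 = 119
Red = 15


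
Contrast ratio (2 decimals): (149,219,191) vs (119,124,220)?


Linearize each sRGB channel c=v/255: c/12.92 if c ≤ 0.04045 else ((c+0.055)/1.055)^2.4
L = 0.2126×R_lin + 0.7152×G_lin + 0.0722×B_lin
Color 1 (149,219,191):
  R=149: 149/255≈0.5843 > 0.04045 → ((0.5843+0.055)/1.055)^2.4 ≈ 0.30054
  G=219: 219/255≈0.8588 > 0.04045 → ((0.8588+0.055)/1.055)^2.4 ≈ 0.70838
  B=191: 191/255≈0.7490 > 0.04045 → ((0.7490+0.055)/1.055)^2.4 ≈ 0.52100
  L1 = 0.2126×0.30054 + 0.7152×0.70838 + 0.0722×0.52100 ≈ 0.60814
Color 2 (119,124,220):
  R=119: 119/255≈0.4667 > 0.04045 → ((0.4667+0.055)/1.055)^2.4 ≈ 0.18447
  G=124: 124/255≈0.4863 > 0.04045 → ((0.4863+0.055)/1.055)^2.4 ≈ 0.20156
  B=220: 220/255≈0.8627 > 0.04045 → ((0.8627+0.055)/1.055)^2.4 ≈ 0.71569
  L2 = 0.2126×0.18447 + 0.7152×0.20156 + 0.0722×0.71569 ≈ 0.23505
Lighter = 0.60814, Darker = 0.23505
Ratio = (L_lighter + 0.05) / (L_darker + 0.05)
Ratio = (0.60814 + 0.05) / (0.23505 + 0.05) = 0.65814 / 0.28505 ≈ 2.3089
Ratio ≈ 2.31:1


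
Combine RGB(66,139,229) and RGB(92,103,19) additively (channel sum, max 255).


Additive: each channel = min(255, C₁+C₂)
R: 66+92 = 158 → 158
G: 139+103 = 242 → 242
B: 229+19 = 248 → 248
= RGB(158, 242, 248)


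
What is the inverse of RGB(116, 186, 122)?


Invert: (255-R, 255-G, 255-B)
R: 255-116 = 139
G: 255-186 = 69
B: 255-122 = 133
= RGB(139, 69, 133)


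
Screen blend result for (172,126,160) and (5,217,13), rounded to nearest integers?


Screen: C = 255 - (255-A)×(255-B)/255, rounded to nearest integer
R: 255 - (255-172)×(255-5)/255 = 255 - 20750/255 ≈ 255 - 81.373 = 173.627 → 174
G: 255 - (255-126)×(255-217)/255 = 255 - 4902/255 ≈ 255 - 19.224 = 235.776 → 236
B: 255 - (255-160)×(255-13)/255 = 255 - 22990/255 ≈ 255 - 90.157 = 164.843 → 165
= RGB(174, 236, 165)


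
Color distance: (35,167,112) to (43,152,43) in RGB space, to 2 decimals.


d = √[(R₁-R₂)² + (G₁-G₂)² + (B₁-B₂)²]
d = √[(35-43)² + (167-152)² + (112-43)²]
d = √[64 + 225 + 4761]
d = √5050
d ≈ 71.06


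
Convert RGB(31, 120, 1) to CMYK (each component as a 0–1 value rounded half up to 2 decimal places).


R'=31/255≈0.1216, G'=120/255≈0.4706, B'=1/255≈0.0039
K = 1 - max(R',G',B') = 1 - 120/255 = 135/255 = 0.52941… → 0.53
(1-R'-K)/(1-K) simplifies to (max-R)/max with max = 120:
C = (120-31)/120 = 89/120 = 0.74166… → 0.74
M = (120-120)/120 = 0/120 = 0 → 0.00
Y = (120-1)/120 = 119/120 = 0.99166… → 0.99
= CMYK(0.74, 0.00, 0.99, 0.53)


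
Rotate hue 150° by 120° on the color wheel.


New hue = (H + rotation) mod 360
New hue = (150 + 120) mod 360
= 270 mod 360
= 270°


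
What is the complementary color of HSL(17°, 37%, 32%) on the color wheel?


Complement = opposite side of color wheel = hue + 180°
H' = (17 + 180) mod 360 = 197°
S and L unchanged.
= HSL(197°, 37%, 32%)


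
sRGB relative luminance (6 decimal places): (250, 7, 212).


Linearize each channel (sRGB transfer function): c = v/255; c_lin = c/12.92 if c ≤ 0.04045, else ((c+0.055)/1.055)^2.4
  R: 250/255 ≈ 0.980392 > 0.04045 → ((0.980392+0.055)/1.055)^2.4 ≈ 0.955973
  G: 7/255 ≈ 0.027451 ≤ 0.04045 → 0.027451/12.92 ≈ 0.002125
  B: 212/255 ≈ 0.831373 > 0.04045 → ((0.831373+0.055)/1.055)^2.4 ≈ 0.658375
R_lin = 0.955973, G_lin = 0.002125, B_lin = 0.658375
L = 0.2126×R + 0.7152×G + 0.0722×B
L = 0.2126×0.955973 + 0.7152×0.002125 + 0.0722×0.658375
L ≈ 0.252294


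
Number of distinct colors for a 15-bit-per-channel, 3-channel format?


Total bits = 15 bits/channel × 3 channels = 45 bits
Distinct colors = 2^45
= 35,184,372,088,832 colors


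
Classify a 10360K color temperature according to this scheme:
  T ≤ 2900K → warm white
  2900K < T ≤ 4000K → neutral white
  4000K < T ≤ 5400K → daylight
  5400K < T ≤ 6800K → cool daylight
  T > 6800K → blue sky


Temperature: 10360K
10360K > 6800K → blue sky
Classification: blue sky


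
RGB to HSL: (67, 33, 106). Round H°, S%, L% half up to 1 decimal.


Normalize: R'=67/255≈0.2627, G'=33/255≈0.1294, B'=106/255≈0.4157
Max=106/255, Min=33/255, Δ=Max-Min=73/255
L = (Max+Min)/2 = (106+33)/510 = 139/510 = 0.27254… → L = 27.3%
L ≤ 0.5 → S = Δ/(Max+Min) = 73/(106+33) = 73/139 = 0.52517… → S = 52.5%
(the 1/255 factors cancel in S and H, so raw channel differences can be used)
Max is B' → H = 60 × ((R-G)/Δ + 4) = 60 × ((67-33)/73 + 4)
  34/73 + 4 = 0.4657… + 4 = 4.4657…
  H = 60 × 4.4657… = 267.945…° → H = 267.9°
= HSL(267.9°, 52.5%, 27.3%)


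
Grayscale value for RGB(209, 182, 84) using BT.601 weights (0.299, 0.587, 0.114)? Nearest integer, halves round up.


Gray = 0.299×R + 0.587×G + 0.114×B
Gray = 0.299×209 + 0.587×182 + 0.114×84
Gray = 62.491 + 106.834 + 9.576
Gray = 178.901 → round half up → 179
Gray = 179


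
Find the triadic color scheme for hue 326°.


Triadic: equally spaced at 120° intervals
H1 = 326°
H2 = (326 + 120) mod 360 = 86°
H3 = (326 + 240) mod 360 = 206°
Triadic = 326°, 86°, 206°


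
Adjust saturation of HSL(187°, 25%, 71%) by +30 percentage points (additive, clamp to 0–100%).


Original S = 25%
Adjustment = +30 percentage points
New S = 25 + (30) = 55
Clamp to [0, 100] → 55
= HSL(187°, 55%, 71%)


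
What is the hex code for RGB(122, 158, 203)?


R = 122 → 7A (hex)
G = 158 → 9E (hex)
B = 203 → CB (hex)
Hex = #7A9ECB


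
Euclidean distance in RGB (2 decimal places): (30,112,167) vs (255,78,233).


d = √[(R₁-R₂)² + (G₁-G₂)² + (B₁-B₂)²]
d = √[(30-255)² + (112-78)² + (167-233)²]
d = √[50625 + 1156 + 4356]
d = √56137
d ≈ 236.93


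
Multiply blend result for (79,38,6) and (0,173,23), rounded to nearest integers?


Multiply: C = A×B/255, rounded to nearest integer
R: 79×0/255 = 0/255 ≈ 0.000 → 0
G: 38×173/255 = 6574/255 ≈ 25.780 → 26
B: 6×23/255 = 138/255 ≈ 0.541 → 1
= RGB(0, 26, 1)


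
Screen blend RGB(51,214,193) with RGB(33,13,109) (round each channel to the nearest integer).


Screen: C = 255 - (255-A)×(255-B)/255, rounded to nearest integer
R: 255 - (255-51)×(255-33)/255 = 255 - 45288/255 ≈ 255 - 177.600 = 77.400 → 77
G: 255 - (255-214)×(255-13)/255 = 255 - 9922/255 ≈ 255 - 38.910 = 216.090 → 216
B: 255 - (255-193)×(255-109)/255 = 255 - 9052/255 ≈ 255 - 35.498 = 219.502 → 220
= RGB(77, 216, 220)


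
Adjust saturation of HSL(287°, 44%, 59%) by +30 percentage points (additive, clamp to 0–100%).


Original S = 44%
Adjustment = +30 percentage points
New S = 44 + (30) = 74
Clamp to [0, 100] → 74
= HSL(287°, 74%, 59%)


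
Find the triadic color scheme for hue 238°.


Triadic: equally spaced at 120° intervals
H1 = 238°
H2 = (238 + 120) mod 360 = 358°
H3 = (238 + 240) mod 360 = 118°
Triadic = 238°, 358°, 118°


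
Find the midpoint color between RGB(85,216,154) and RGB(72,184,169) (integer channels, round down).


Midpoint: each channel = ⌊(C₁+C₂)/2⌋
R: ⌊(85+72)/2⌋ = 78
G: ⌊(216+184)/2⌋ = 200
B: ⌊(154+169)/2⌋ = 161
= RGB(78, 200, 161)


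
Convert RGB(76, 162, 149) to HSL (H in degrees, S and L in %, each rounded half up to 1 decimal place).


Normalize: R'=76/255≈0.2980, G'=162/255≈0.6353, B'=149/255≈0.5843
Max=162/255, Min=76/255, Δ=Max-Min=86/255
L = (Max+Min)/2 = (162+76)/510 = 238/510 = 0.46666… → L = 46.7%
L ≤ 0.5 → S = Δ/(Max+Min) = 86/(162+76) = 86/238 = 0.36134… → S = 36.1%
(the 1/255 factors cancel in S and H, so raw channel differences can be used)
Max is G' → H = 60 × ((B-R)/Δ + 2) = 60 × ((149-76)/86 + 2)
  73/86 + 2 = 0.8488… + 2 = 2.8488…
  H = 60 × 2.8488… = 170.930…° → H = 170.9°
= HSL(170.9°, 36.1%, 46.7%)


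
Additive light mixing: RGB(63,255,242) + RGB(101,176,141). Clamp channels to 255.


Additive: each channel = min(255, C₁+C₂)
R: 63+101 = 164 → 164
G: 255+176 = 431 → 255
B: 242+141 = 383 → 255
= RGB(164, 255, 255)


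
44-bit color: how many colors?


Colors = 2^bits = 2^44
= 17,592,186,044,416 colors


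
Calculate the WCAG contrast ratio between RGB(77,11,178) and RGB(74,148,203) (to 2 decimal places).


Linearize each sRGB channel c=v/255: c/12.92 if c ≤ 0.04045 else ((c+0.055)/1.055)^2.4
L = 0.2126×R_lin + 0.7152×G_lin + 0.0722×B_lin
Color 1 (77,11,178):
  R=77: 77/255≈0.3020 > 0.04045 → ((0.3020+0.055)/1.055)^2.4 ≈ 0.07421
  G=11: 11/255≈0.0431 > 0.04045 → ((0.0431+0.055)/1.055)^2.4 ≈ 0.00335
  B=178: 178/255≈0.6980 > 0.04045 → ((0.6980+0.055)/1.055)^2.4 ≈ 0.44520
  L1 = 0.2126×0.07421 + 0.7152×0.00335 + 0.0722×0.44520 ≈ 0.05031
Color 2 (74,148,203):
  R=74: 74/255≈0.2902 > 0.04045 → ((0.2902+0.055)/1.055)^2.4 ≈ 0.06848
  G=148: 148/255≈0.5804 > 0.04045 → ((0.5804+0.055)/1.055)^2.4 ≈ 0.29614
  B=203: 203/255≈0.7961 > 0.04045 → ((0.7961+0.055)/1.055)^2.4 ≈ 0.59720
  L2 = 0.2126×0.06848 + 0.7152×0.29614 + 0.0722×0.59720 ≈ 0.26947
Lighter = 0.26947, Darker = 0.05031
Ratio = (L_lighter + 0.05) / (L_darker + 0.05)
Ratio = (0.26947 + 0.05) / (0.05031 + 0.05) = 0.31947 / 0.10031 ≈ 3.1847
Ratio ≈ 3.18:1


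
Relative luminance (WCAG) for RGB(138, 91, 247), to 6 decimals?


Linearize each channel (sRGB transfer function): c = v/255; c_lin = c/12.92 if c ≤ 0.04045, else ((c+0.055)/1.055)^2.4
  R: 138/255 ≈ 0.541176 > 0.04045 → ((0.541176+0.055)/1.055)^2.4 ≈ 0.254152
  G: 91/255 ≈ 0.356863 > 0.04045 → ((0.356863+0.055)/1.055)^2.4 ≈ 0.104616
  B: 247/255 ≈ 0.968627 > 0.04045 → ((0.968627+0.055)/1.055)^2.4 ≈ 0.930111
R_lin = 0.254152, G_lin = 0.104616, B_lin = 0.930111
L = 0.2126×R + 0.7152×G + 0.0722×B
L = 0.2126×0.254152 + 0.7152×0.104616 + 0.0722×0.930111
L ≈ 0.196008


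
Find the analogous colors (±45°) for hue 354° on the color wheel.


Base hue: 354°
Left analog: (354 - 45) mod 360 = 309°
Right analog: (354 + 45) mod 360 = 39°
Analogous hues = 309° and 39°


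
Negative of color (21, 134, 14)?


Invert: (255-R, 255-G, 255-B)
R: 255-21 = 234
G: 255-134 = 121
B: 255-14 = 241
= RGB(234, 121, 241)


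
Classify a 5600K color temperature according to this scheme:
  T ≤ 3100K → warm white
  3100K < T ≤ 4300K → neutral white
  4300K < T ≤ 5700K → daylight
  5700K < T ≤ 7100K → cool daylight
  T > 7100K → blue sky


Temperature: 5600K
4300K < 5600K ≤ 5700K → daylight
Classification: daylight


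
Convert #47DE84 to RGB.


47 → 71 (R)
DE → 222 (G)
84 → 132 (B)
= RGB(71, 222, 132)


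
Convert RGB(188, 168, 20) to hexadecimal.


R = 188 → BC (hex)
G = 168 → A8 (hex)
B = 20 → 14 (hex)
Hex = #BCA814


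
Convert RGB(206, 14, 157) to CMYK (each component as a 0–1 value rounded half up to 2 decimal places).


R'=206/255≈0.8078, G'=14/255≈0.0549, B'=157/255≈0.6157
K = 1 - max(R',G',B') = 1 - 206/255 = 49/255 = 0.19215… → 0.19
(1-R'-K)/(1-K) simplifies to (max-R)/max with max = 206:
C = (206-206)/206 = 0/206 = 0 → 0.00
M = (206-14)/206 = 192/206 = 0.93203… → 0.93
Y = (206-157)/206 = 49/206 = 0.23786… → 0.24
= CMYK(0.00, 0.93, 0.24, 0.19)


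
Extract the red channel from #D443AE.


Color: #D443AE
R = D4 = 212
G = 43 = 67
B = AE = 174
Red = 212


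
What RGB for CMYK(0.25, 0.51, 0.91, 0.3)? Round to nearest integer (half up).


R = 255 × (1-C) × (1-K) = 255 × 0.75 × 0.70 = 133.875 → 134
G = 255 × (1-M) × (1-K) = 255 × 0.49 × 0.70 = 87.465 → 87
B = 255 × (1-Y) × (1-K) = 255 × 0.09 × 0.70 = 16.065 → 16
= RGB(134, 87, 16)


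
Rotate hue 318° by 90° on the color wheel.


New hue = (H + rotation) mod 360
New hue = (318 + 90) mod 360
= 408 mod 360
= 48°


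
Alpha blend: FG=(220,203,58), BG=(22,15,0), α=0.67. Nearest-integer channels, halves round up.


C = α×F + (1-α)×B, with 1-α = 0.33
R: 0.67×220 + 0.33×22 = 147.40 + 7.26 = 154.66 → 155
G: 0.67×203 + 0.33×15 = 136.01 + 4.95 = 140.96 → 141
B: 0.67×58 + 0.33×0 = 38.86 + 0.00 = 38.86 → 39
= RGB(155, 141, 39)


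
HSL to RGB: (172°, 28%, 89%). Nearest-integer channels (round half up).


H=172°, S=0.28, L=0.89
C = (1-|2L-1|)×S = (1-|0.78|)×0.28 = 0.0616
H' = H/60 = 172/60 ≈ 2.8667; X = C×(1-|H' mod 2 - 1|) ≈ 0.0534
m = L - C/2 = 0.89 - 0.0308 = 0.8592
Sector ⌊H'⌋ = 2 → (R',G',B') = (0.0, 0.0616, ≈0.0534)
RGB = ((R'+m)×255, (G'+m)×255, (B'+m)×255) = (219.096, 234.804, 232.7096)
Round half up → RGB(219, 235, 233)


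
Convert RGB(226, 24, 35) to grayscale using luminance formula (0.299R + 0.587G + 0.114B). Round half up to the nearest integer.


Gray = 0.299×R + 0.587×G + 0.114×B
Gray = 0.299×226 + 0.587×24 + 0.114×35
Gray = 67.574 + 14.088 + 3.990
Gray = 85.652 → round half up → 86
Gray = 86


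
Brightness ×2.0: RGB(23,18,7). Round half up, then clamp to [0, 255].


Multiply each channel by 2.0, round half up, clamp to [0, 255]
R: 23×2.0 = 46
G: 18×2.0 = 36
B: 7×2.0 = 14
= RGB(46, 36, 14)


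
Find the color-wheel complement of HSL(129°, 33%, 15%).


Complement = opposite side of color wheel = hue + 180°
H' = (129 + 180) mod 360 = 309°
S and L unchanged.
= HSL(309°, 33%, 15%)


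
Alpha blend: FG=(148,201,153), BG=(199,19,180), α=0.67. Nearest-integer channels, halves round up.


C = α×F + (1-α)×B, with 1-α = 0.33
R: 0.67×148 + 0.33×199 = 99.16 + 65.67 = 164.83 → 165
G: 0.67×201 + 0.33×19 = 134.67 + 6.27 = 140.94 → 141
B: 0.67×153 + 0.33×180 = 102.51 + 59.40 = 161.91 → 162
= RGB(165, 141, 162)


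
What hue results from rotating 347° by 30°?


New hue = (H + rotation) mod 360
New hue = (347 + 30) mod 360
= 377 mod 360
= 17°


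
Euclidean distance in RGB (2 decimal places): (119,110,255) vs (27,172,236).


d = √[(R₁-R₂)² + (G₁-G₂)² + (B₁-B₂)²]
d = √[(119-27)² + (110-172)² + (255-236)²]
d = √[8464 + 3844 + 361]
d = √12669
d ≈ 112.56


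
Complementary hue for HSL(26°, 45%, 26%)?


Complement = opposite side of color wheel = hue + 180°
H' = (26 + 180) mod 360 = 206°
S and L unchanged.
= HSL(206°, 45%, 26%)


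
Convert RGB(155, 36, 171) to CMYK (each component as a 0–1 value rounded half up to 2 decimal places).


R'=155/255≈0.6078, G'=36/255≈0.1412, B'=171/255≈0.6706
K = 1 - max(R',G',B') = 1 - 171/255 = 84/255 = 0.32941… → 0.33
(1-R'-K)/(1-K) simplifies to (max-R)/max with max = 171:
C = (171-155)/171 = 16/171 = 0.09356… → 0.09
M = (171-36)/171 = 135/171 = 0.78947… → 0.79
Y = (171-171)/171 = 0/171 = 0 → 0.00
= CMYK(0.09, 0.79, 0.00, 0.33)


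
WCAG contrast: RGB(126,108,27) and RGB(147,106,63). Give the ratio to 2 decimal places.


Linearize each sRGB channel c=v/255: c/12.92 if c ≤ 0.04045 else ((c+0.055)/1.055)^2.4
L = 0.2126×R_lin + 0.7152×G_lin + 0.0722×B_lin
Color 1 (126,108,27):
  R=126: 126/255≈0.4941 > 0.04045 → ((0.4941+0.055)/1.055)^2.4 ≈ 0.20864
  G=108: 108/255≈0.4235 > 0.04045 → ((0.4235+0.055)/1.055)^2.4 ≈ 0.14996
  B=27: 27/255≈0.1059 > 0.04045 → ((0.1059+0.055)/1.055)^2.4 ≈ 0.01096
  L1 = 0.2126×0.20864 + 0.7152×0.14996 + 0.0722×0.01096 ≈ 0.15240
Color 2 (147,106,63):
  R=147: 147/255≈0.5765 > 0.04045 → ((0.5765+0.055)/1.055)^2.4 ≈ 0.29177
  G=106: 106/255≈0.4157 > 0.04045 → ((0.4157+0.055)/1.055)^2.4 ≈ 0.14413
  B=63: 63/255≈0.2471 > 0.04045 → ((0.2471+0.055)/1.055)^2.4 ≈ 0.04971
  L2 = 0.2126×0.29177 + 0.7152×0.14413 + 0.0722×0.04971 ≈ 0.16870
Lighter = 0.16870, Darker = 0.15240
Ratio = (L_lighter + 0.05) / (L_darker + 0.05)
Ratio = (0.16870 + 0.05) / (0.15240 + 0.05) = 0.21870 / 0.20240 ≈ 1.0805
Ratio ≈ 1.08:1


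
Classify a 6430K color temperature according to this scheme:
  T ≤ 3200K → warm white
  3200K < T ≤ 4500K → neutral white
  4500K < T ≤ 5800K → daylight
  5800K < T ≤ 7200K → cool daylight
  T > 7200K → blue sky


Temperature: 6430K
5800K < 6430K ≤ 7200K → cool daylight
Classification: cool daylight


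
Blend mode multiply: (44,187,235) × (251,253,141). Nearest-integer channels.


Multiply: C = A×B/255, rounded to nearest integer
R: 44×251/255 = 11044/255 ≈ 43.310 → 43
G: 187×253/255 = 47311/255 ≈ 185.533 → 186
B: 235×141/255 = 33135/255 ≈ 129.941 → 130
= RGB(43, 186, 130)


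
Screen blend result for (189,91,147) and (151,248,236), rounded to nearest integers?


Screen: C = 255 - (255-A)×(255-B)/255, rounded to nearest integer
R: 255 - (255-189)×(255-151)/255 = 255 - 6864/255 ≈ 255 - 26.918 = 228.082 → 228
G: 255 - (255-91)×(255-248)/255 = 255 - 1148/255 ≈ 255 - 4.502 = 250.498 → 250
B: 255 - (255-147)×(255-236)/255 = 255 - 2052/255 ≈ 255 - 8.047 = 246.953 → 247
= RGB(228, 250, 247)


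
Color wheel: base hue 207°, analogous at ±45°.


Base hue: 207°
Left analog: (207 - 45) mod 360 = 162°
Right analog: (207 + 45) mod 360 = 252°
Analogous hues = 162° and 252°


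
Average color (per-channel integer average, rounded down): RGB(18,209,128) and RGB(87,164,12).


Midpoint: each channel = ⌊(C₁+C₂)/2⌋
R: ⌊(18+87)/2⌋ = 52
G: ⌊(209+164)/2⌋ = 186
B: ⌊(128+12)/2⌋ = 70
= RGB(52, 186, 70)


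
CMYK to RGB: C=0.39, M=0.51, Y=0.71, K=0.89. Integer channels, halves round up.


R = 255 × (1-C) × (1-K) = 255 × 0.61 × 0.11 = 17.1105 → 17
G = 255 × (1-M) × (1-K) = 255 × 0.49 × 0.11 = 13.7445 → 14
B = 255 × (1-Y) × (1-K) = 255 × 0.29 × 0.11 = 8.1345 → 8
= RGB(17, 14, 8)


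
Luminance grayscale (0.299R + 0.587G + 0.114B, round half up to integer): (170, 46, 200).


Gray = 0.299×R + 0.587×G + 0.114×B
Gray = 0.299×170 + 0.587×46 + 0.114×200
Gray = 50.830 + 27.002 + 22.800
Gray = 100.632 → round half up → 101
Gray = 101


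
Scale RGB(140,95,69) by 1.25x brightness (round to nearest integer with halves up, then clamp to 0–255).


Multiply each channel by 1.25, round half up, clamp to [0, 255]
R: 140×1.25 = 175
G: 95×1.25 = 118.75 → round → 119
B: 69×1.25 = 86.25 → round → 86
= RGB(175, 119, 86)


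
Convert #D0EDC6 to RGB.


D0 → 208 (R)
ED → 237 (G)
C6 → 198 (B)
= RGB(208, 237, 198)


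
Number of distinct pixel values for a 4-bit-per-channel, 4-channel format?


Total bits = 4 bits/channel × 4 channels = 16 bits
Distinct pixel values = 2^16
= 65,536 pixel values


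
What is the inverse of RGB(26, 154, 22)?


Invert: (255-R, 255-G, 255-B)
R: 255-26 = 229
G: 255-154 = 101
B: 255-22 = 233
= RGB(229, 101, 233)


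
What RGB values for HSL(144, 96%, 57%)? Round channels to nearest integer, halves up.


H=144°, S=0.96, L=0.57
C = (1-|2L-1|)×S = (1-|0.14|)×0.96 = 0.8256
H' = H/60 = 144/60 ≈ 2.4000; X = C×(1-|H' mod 2 - 1|) = 0.33024
m = L - C/2 = 0.57 - 0.4128 = 0.1572
Sector ⌊H'⌋ = 2 → (R',G',B') = (0.0, 0.8256, 0.33024)
RGB = ((R'+m)×255, (G'+m)×255, (B'+m)×255) = (40.086, 250.614, 124.2972)
Round half up → RGB(40, 251, 124)


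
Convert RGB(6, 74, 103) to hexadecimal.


R = 6 → 06 (hex)
G = 74 → 4A (hex)
B = 103 → 67 (hex)
Hex = #064A67


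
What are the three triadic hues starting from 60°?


Triadic: equally spaced at 120° intervals
H1 = 60°
H2 = (60 + 120) mod 360 = 180°
H3 = (60 + 240) mod 360 = 300°
Triadic = 60°, 180°, 300°


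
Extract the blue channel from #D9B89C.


Color: #D9B89C
R = D9 = 217
G = B8 = 184
B = 9C = 156
Blue = 156


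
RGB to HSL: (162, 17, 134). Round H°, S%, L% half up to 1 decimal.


Normalize: R'=162/255≈0.6353, G'=17/255≈0.0667, B'=134/255≈0.5255
Max=162/255, Min=17/255, Δ=Max-Min=145/255
L = (Max+Min)/2 = (162+17)/510 = 179/510 = 0.35098… → L = 35.1%
L ≤ 0.5 → S = Δ/(Max+Min) = 145/(162+17) = 145/179 = 0.81005… → S = 81.0%
(the 1/255 factors cancel in S and H, so raw channel differences can be used)
Max is R' → H = 60 × (((G-B)/Δ) mod 6) = 60 × (((17-134)/145) mod 6)
  (-117)/145 = -0.8068…; negative, so add 6 → 5.1931…
  H = 60 × 5.1931… = 311.586…° → H = 311.6°
= HSL(311.6°, 81.0%, 35.1%)


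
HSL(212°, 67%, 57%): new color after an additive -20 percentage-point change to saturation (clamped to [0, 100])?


Original S = 67%
Adjustment = -20 percentage points
New S = 67 + (-20) = 47
Clamp to [0, 100] → 47
= HSL(212°, 47%, 57%)


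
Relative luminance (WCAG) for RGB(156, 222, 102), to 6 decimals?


Linearize each channel (sRGB transfer function): c = v/255; c_lin = c/12.92 if c ≤ 0.04045, else ((c+0.055)/1.055)^2.4
  R: 156/255 ≈ 0.611765 > 0.04045 → ((0.611765+0.055)/1.055)^2.4 ≈ 0.332452
  G: 222/255 ≈ 0.870588 > 0.04045 → ((0.870588+0.055)/1.055)^2.4 ≈ 0.730461
  B: 102/255 ≈ 0.400000 > 0.04045 → ((0.400000+0.055)/1.055)^2.4 ≈ 0.132868
R_lin = 0.332452, G_lin = 0.730461, B_lin = 0.132868
L = 0.2126×R + 0.7152×G + 0.0722×B
L = 0.2126×0.332452 + 0.7152×0.730461 + 0.0722×0.132868
L ≈ 0.602698


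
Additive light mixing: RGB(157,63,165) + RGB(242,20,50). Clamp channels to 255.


Additive: each channel = min(255, C₁+C₂)
R: 157+242 = 399 → 255
G: 63+20 = 83 → 83
B: 165+50 = 215 → 215
= RGB(255, 83, 215)


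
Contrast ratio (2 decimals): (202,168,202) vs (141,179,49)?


Linearize each sRGB channel c=v/255: c/12.92 if c ≤ 0.04045 else ((c+0.055)/1.055)^2.4
L = 0.2126×R_lin + 0.7152×G_lin + 0.0722×B_lin
Color 1 (202,168,202):
  R=202: 202/255≈0.7922 > 0.04045 → ((0.7922+0.055)/1.055)^2.4 ≈ 0.59062
  G=168: 168/255≈0.6588 > 0.04045 → ((0.6588+0.055)/1.055)^2.4 ≈ 0.39157
  B=202: 202/255≈0.7922 > 0.04045 → ((0.7922+0.055)/1.055)^2.4 ≈ 0.59062
  L1 = 0.2126×0.59062 + 0.7152×0.39157 + 0.0722×0.59062 ≈ 0.44826
Color 2 (141,179,49):
  R=141: 141/255≈0.5529 > 0.04045 → ((0.5529+0.055)/1.055)^2.4 ≈ 0.26636
  G=179: 179/255≈0.7020 > 0.04045 → ((0.7020+0.055)/1.055)^2.4 ≈ 0.45079
  B=49: 49/255≈0.1922 > 0.04045 → ((0.1922+0.055)/1.055)^2.4 ≈ 0.03071
  L2 = 0.2126×0.26636 + 0.7152×0.45079 + 0.0722×0.03071 ≈ 0.38125
Lighter = 0.44826, Darker = 0.38125
Ratio = (L_lighter + 0.05) / (L_darker + 0.05)
Ratio = (0.44826 + 0.05) / (0.38125 + 0.05) = 0.49826 / 0.43125 ≈ 1.1554
Ratio ≈ 1.16:1


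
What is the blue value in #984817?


Color: #984817
R = 98 = 152
G = 48 = 72
B = 17 = 23
Blue = 23


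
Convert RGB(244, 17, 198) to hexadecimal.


R = 244 → F4 (hex)
G = 17 → 11 (hex)
B = 198 → C6 (hex)
Hex = #F411C6


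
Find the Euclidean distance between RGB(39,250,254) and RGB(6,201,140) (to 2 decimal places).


d = √[(R₁-R₂)² + (G₁-G₂)² + (B₁-B₂)²]
d = √[(39-6)² + (250-201)² + (254-140)²]
d = √[1089 + 2401 + 12996]
d = √16486
d ≈ 128.40


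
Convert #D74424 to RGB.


D7 → 215 (R)
44 → 68 (G)
24 → 36 (B)
= RGB(215, 68, 36)


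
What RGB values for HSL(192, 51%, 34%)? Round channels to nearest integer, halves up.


H=192°, S=0.51, L=0.34
C = (1-|2L-1|)×S = (1-|-0.32|)×0.51 = 0.3468
H' = H/60 = 192/60 ≈ 3.2000; X = C×(1-|H' mod 2 - 1|) = 0.27744
m = L - C/2 = 0.34 - 0.1734 = 0.1666
Sector ⌊H'⌋ = 3 → (R',G',B') = (0.0, 0.27744, 0.3468)
RGB = ((R'+m)×255, (G'+m)×255, (B'+m)×255) = (42.483, 113.2302, 130.917)
Round half up → RGB(42, 113, 131)


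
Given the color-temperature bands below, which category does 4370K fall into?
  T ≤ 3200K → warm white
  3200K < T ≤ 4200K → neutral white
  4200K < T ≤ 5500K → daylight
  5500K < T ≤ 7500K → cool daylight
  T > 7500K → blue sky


Temperature: 4370K
4200K < 4370K ≤ 5500K → daylight
Classification: daylight


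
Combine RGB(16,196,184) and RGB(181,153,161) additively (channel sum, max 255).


Additive: each channel = min(255, C₁+C₂)
R: 16+181 = 197 → 197
G: 196+153 = 349 → 255
B: 184+161 = 345 → 255
= RGB(197, 255, 255)


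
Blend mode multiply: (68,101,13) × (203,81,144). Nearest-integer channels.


Multiply: C = A×B/255, rounded to nearest integer
R: 68×203/255 = 13804/255 ≈ 54.133 → 54
G: 101×81/255 = 8181/255 ≈ 32.082 → 32
B: 13×144/255 = 1872/255 ≈ 7.341 → 7
= RGB(54, 32, 7)


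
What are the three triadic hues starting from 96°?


Triadic: equally spaced at 120° intervals
H1 = 96°
H2 = (96 + 120) mod 360 = 216°
H3 = (96 + 240) mod 360 = 336°
Triadic = 96°, 216°, 336°


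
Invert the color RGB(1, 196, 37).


Invert: (255-R, 255-G, 255-B)
R: 255-1 = 254
G: 255-196 = 59
B: 255-37 = 218
= RGB(254, 59, 218)


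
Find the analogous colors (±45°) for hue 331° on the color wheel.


Base hue: 331°
Left analog: (331 - 45) mod 360 = 286°
Right analog: (331 + 45) mod 360 = 16°
Analogous hues = 286° and 16°


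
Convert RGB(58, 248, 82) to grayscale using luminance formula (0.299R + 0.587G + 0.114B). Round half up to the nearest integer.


Gray = 0.299×R + 0.587×G + 0.114×B
Gray = 0.299×58 + 0.587×248 + 0.114×82
Gray = 17.342 + 145.576 + 9.348
Gray = 172.266 → round half up → 172
Gray = 172


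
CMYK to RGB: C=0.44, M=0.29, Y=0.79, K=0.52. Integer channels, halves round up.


R = 255 × (1-C) × (1-K) = 255 × 0.56 × 0.48 = 68.544 → 69
G = 255 × (1-M) × (1-K) = 255 × 0.71 × 0.48 = 86.904 → 87
B = 255 × (1-Y) × (1-K) = 255 × 0.21 × 0.48 = 25.704 → 26
= RGB(69, 87, 26)


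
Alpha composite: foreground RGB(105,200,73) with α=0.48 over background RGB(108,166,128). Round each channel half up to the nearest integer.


C = α×F + (1-α)×B, with 1-α = 0.52
R: 0.48×105 + 0.52×108 = 50.40 + 56.16 = 106.56 → 107
G: 0.48×200 + 0.52×166 = 96.00 + 86.32 = 182.32 → 182
B: 0.48×73 + 0.52×128 = 35.04 + 66.56 = 101.60 → 102
= RGB(107, 182, 102)


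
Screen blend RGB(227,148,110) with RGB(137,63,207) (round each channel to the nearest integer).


Screen: C = 255 - (255-A)×(255-B)/255, rounded to nearest integer
R: 255 - (255-227)×(255-137)/255 = 255 - 3304/255 ≈ 255 - 12.957 = 242.043 → 242
G: 255 - (255-148)×(255-63)/255 = 255 - 20544/255 ≈ 255 - 80.565 = 174.435 → 174
B: 255 - (255-110)×(255-207)/255 = 255 - 6960/255 ≈ 255 - 27.294 = 227.706 → 228
= RGB(242, 174, 228)


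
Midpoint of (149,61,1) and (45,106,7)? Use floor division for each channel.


Midpoint: each channel = ⌊(C₁+C₂)/2⌋
R: ⌊(149+45)/2⌋ = 97
G: ⌊(61+106)/2⌋ = 83
B: ⌊(1+7)/2⌋ = 4
= RGB(97, 83, 4)


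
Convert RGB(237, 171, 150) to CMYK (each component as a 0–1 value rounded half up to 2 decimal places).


R'=237/255≈0.9294, G'=171/255≈0.6706, B'=150/255≈0.5882
K = 1 - max(R',G',B') = 1 - 237/255 = 18/255 = 0.07058… → 0.07
(1-R'-K)/(1-K) simplifies to (max-R)/max with max = 237:
C = (237-237)/237 = 0/237 = 0 → 0.00
M = (237-171)/237 = 66/237 = 0.27848… → 0.28
Y = (237-150)/237 = 87/237 = 0.36708… → 0.37
= CMYK(0.00, 0.28, 0.37, 0.07)


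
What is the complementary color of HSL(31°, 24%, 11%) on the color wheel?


Complement = opposite side of color wheel = hue + 180°
H' = (31 + 180) mod 360 = 211°
S and L unchanged.
= HSL(211°, 24%, 11%)


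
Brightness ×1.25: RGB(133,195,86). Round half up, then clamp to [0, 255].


Multiply each channel by 1.25, round half up, clamp to [0, 255]
R: 133×1.25 = 166.25 → round → 166
G: 195×1.25 = 243.75 → round → 244
B: 86×1.25 = 107.5 → round → 108
= RGB(166, 244, 108)


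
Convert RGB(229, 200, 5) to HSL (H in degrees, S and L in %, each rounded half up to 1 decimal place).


Normalize: R'=229/255≈0.8980, G'=200/255≈0.7843, B'=5/255≈0.0196
Max=229/255, Min=5/255, Δ=Max-Min=224/255
L = (Max+Min)/2 = (229+5)/510 = 234/510 = 0.45882… → L = 45.9%
L ≤ 0.5 → S = Δ/(Max+Min) = 224/(229+5) = 224/234 = 0.95726… → S = 95.7%
(the 1/255 factors cancel in S and H, so raw channel differences can be used)
Max is R' → H = 60 × (((G-B)/Δ) mod 6) = 60 × (((200-5)/224) mod 6)
  195/224 = 0.8705…
  H = 60 × 0.8705… = 52.232…° → H = 52.2°
= HSL(52.2°, 95.7%, 45.9%)


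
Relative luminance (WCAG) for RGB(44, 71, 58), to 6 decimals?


Linearize each channel (sRGB transfer function): c = v/255; c_lin = c/12.92 if c ≤ 0.04045, else ((c+0.055)/1.055)^2.4
  R: 44/255 ≈ 0.172549 > 0.04045 → ((0.172549+0.055)/1.055)^2.4 ≈ 0.025187
  G: 71/255 ≈ 0.278431 > 0.04045 → ((0.278431+0.055)/1.055)^2.4 ≈ 0.063010
  B: 58/255 ≈ 0.227451 > 0.04045 → ((0.227451+0.055)/1.055)^2.4 ≈ 0.042311
R_lin = 0.025187, G_lin = 0.063010, B_lin = 0.042311
L = 0.2126×R + 0.7152×G + 0.0722×B
L = 0.2126×0.025187 + 0.7152×0.063010 + 0.0722×0.042311
L ≈ 0.053474


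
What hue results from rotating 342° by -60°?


New hue = (H + rotation) mod 360
New hue = (342 -60) mod 360
= 282 mod 360
= 282°


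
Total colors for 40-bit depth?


Colors = 2^bits = 2^40
= 1,099,511,627,776 colors


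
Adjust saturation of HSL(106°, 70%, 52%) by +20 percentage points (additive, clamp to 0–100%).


Original S = 70%
Adjustment = +20 percentage points
New S = 70 + (20) = 90
Clamp to [0, 100] → 90
= HSL(106°, 90%, 52%)


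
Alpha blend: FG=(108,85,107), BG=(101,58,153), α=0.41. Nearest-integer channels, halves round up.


C = α×F + (1-α)×B, with 1-α = 0.59
R: 0.41×108 + 0.59×101 = 44.28 + 59.59 = 103.87 → 104
G: 0.41×85 + 0.59×58 = 34.85 + 34.22 = 69.07 → 69
B: 0.41×107 + 0.59×153 = 43.87 + 90.27 = 134.14 → 134
= RGB(104, 69, 134)


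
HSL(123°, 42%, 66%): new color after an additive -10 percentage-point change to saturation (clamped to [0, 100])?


Original S = 42%
Adjustment = -10 percentage points
New S = 42 + (-10) = 32
Clamp to [0, 100] → 32
= HSL(123°, 32%, 66%)


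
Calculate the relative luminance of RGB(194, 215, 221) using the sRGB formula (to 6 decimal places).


Linearize each channel (sRGB transfer function): c = v/255; c_lin = c/12.92 if c ≤ 0.04045, else ((c+0.055)/1.055)^2.4
  R: 194/255 ≈ 0.760784 > 0.04045 → ((0.760784+0.055)/1.055)^2.4 ≈ 0.539479
  G: 215/255 ≈ 0.843137 > 0.04045 → ((0.843137+0.055)/1.055)^2.4 ≈ 0.679542
  B: 221/255 ≈ 0.866667 > 0.04045 → ((0.866667+0.055)/1.055)^2.4 ≈ 0.723055
R_lin = 0.539479, G_lin = 0.679542, B_lin = 0.723055
L = 0.2126×R + 0.7152×G + 0.0722×B
L = 0.2126×0.539479 + 0.7152×0.679542 + 0.0722×0.723055
L ≈ 0.652907


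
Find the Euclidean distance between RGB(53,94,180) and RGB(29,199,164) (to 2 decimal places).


d = √[(R₁-R₂)² + (G₁-G₂)² + (B₁-B₂)²]
d = √[(53-29)² + (94-199)² + (180-164)²]
d = √[576 + 11025 + 256]
d = √11857
d ≈ 108.89


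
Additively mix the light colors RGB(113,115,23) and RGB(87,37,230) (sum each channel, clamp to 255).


Additive: each channel = min(255, C₁+C₂)
R: 113+87 = 200 → 200
G: 115+37 = 152 → 152
B: 23+230 = 253 → 253
= RGB(200, 152, 253)


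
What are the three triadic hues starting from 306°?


Triadic: equally spaced at 120° intervals
H1 = 306°
H2 = (306 + 120) mod 360 = 66°
H3 = (306 + 240) mod 360 = 186°
Triadic = 306°, 66°, 186°


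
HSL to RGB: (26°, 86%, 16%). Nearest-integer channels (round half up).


H=26°, S=0.86, L=0.16
C = (1-|2L-1|)×S = (1-|-0.68|)×0.86 = 0.2752
H' = H/60 = 26/60 ≈ 0.4333; X = C×(1-|H' mod 2 - 1|) ≈ 0.1193
m = L - C/2 = 0.16 - 0.1376 = 0.0224
Sector ⌊H'⌋ = 0 → (R',G',B') = (0.2752, ≈0.1193, 0.0)
RGB = ((R'+m)×255, (G'+m)×255, (B'+m)×255) = (75.888, 36.1216, 5.712)
Round half up → RGB(76, 36, 6)


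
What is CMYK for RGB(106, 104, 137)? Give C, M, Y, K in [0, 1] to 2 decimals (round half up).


R'=106/255≈0.4157, G'=104/255≈0.4078, B'=137/255≈0.5373
K = 1 - max(R',G',B') = 1 - 137/255 = 118/255 = 0.46274… → 0.46
(1-R'-K)/(1-K) simplifies to (max-R)/max with max = 137:
C = (137-106)/137 = 31/137 = 0.22627… → 0.23
M = (137-104)/137 = 33/137 = 0.24087… → 0.24
Y = (137-137)/137 = 0/137 = 0 → 0.00
= CMYK(0.23, 0.24, 0.00, 0.46)


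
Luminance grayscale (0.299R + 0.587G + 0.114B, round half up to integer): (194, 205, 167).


Gray = 0.299×R + 0.587×G + 0.114×B
Gray = 0.299×194 + 0.587×205 + 0.114×167
Gray = 58.006 + 120.335 + 19.038
Gray = 197.379 → round half up → 197
Gray = 197


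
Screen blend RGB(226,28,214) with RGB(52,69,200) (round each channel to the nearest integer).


Screen: C = 255 - (255-A)×(255-B)/255, rounded to nearest integer
R: 255 - (255-226)×(255-52)/255 = 255 - 5887/255 ≈ 255 - 23.086 = 231.914 → 232
G: 255 - (255-28)×(255-69)/255 = 255 - 42222/255 ≈ 255 - 165.576 = 89.424 → 89
B: 255 - (255-214)×(255-200)/255 = 255 - 2255/255 ≈ 255 - 8.843 = 246.157 → 246
= RGB(232, 89, 246)


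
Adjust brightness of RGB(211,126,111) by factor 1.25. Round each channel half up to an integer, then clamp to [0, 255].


Multiply each channel by 1.25, round half up, clamp to [0, 255]
R: 211×1.25 = 263.75 → round → 264 → clamp → 255
G: 126×1.25 = 157.5 → round → 158
B: 111×1.25 = 138.75 → round → 139
= RGB(255, 158, 139)


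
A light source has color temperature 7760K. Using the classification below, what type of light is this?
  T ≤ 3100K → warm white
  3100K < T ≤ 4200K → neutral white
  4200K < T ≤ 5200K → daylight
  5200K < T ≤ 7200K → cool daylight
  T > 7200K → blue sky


Temperature: 7760K
7760K > 7200K → blue sky
Classification: blue sky


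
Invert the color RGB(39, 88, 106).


Invert: (255-R, 255-G, 255-B)
R: 255-39 = 216
G: 255-88 = 167
B: 255-106 = 149
= RGB(216, 167, 149)


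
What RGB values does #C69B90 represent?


C6 → 198 (R)
9B → 155 (G)
90 → 144 (B)
= RGB(198, 155, 144)


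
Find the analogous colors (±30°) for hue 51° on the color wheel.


Base hue: 51°
Left analog: (51 - 30) mod 360 = 21°
Right analog: (51 + 30) mod 360 = 81°
Analogous hues = 21° and 81°


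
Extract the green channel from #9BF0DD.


Color: #9BF0DD
R = 9B = 155
G = F0 = 240
B = DD = 221
Green = 240


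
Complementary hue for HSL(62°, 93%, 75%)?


Complement = opposite side of color wheel = hue + 180°
H' = (62 + 180) mod 360 = 242°
S and L unchanged.
= HSL(242°, 93%, 75%)


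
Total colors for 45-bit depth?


Colors = 2^bits = 2^45
= 35,184,372,088,832 colors


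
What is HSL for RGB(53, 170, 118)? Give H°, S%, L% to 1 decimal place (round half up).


Normalize: R'=53/255≈0.2078, G'=170/255≈0.6667, B'=118/255≈0.4627
Max=170/255, Min=53/255, Δ=Max-Min=117/255
L = (Max+Min)/2 = (170+53)/510 = 223/510 = 0.43725… → L = 43.7%
L ≤ 0.5 → S = Δ/(Max+Min) = 117/(170+53) = 117/223 = 0.52466… → S = 52.5%
(the 1/255 factors cancel in S and H, so raw channel differences can be used)
Max is G' → H = 60 × ((B-R)/Δ + 2) = 60 × ((118-53)/117 + 2)
  65/117 + 2 = 0.5555… + 2 = 2.5555…
  H = 60 × 2.5555… = 153.333…° → H = 153.3°
= HSL(153.3°, 52.5%, 43.7%)


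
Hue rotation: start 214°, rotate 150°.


New hue = (H + rotation) mod 360
New hue = (214 + 150) mod 360
= 364 mod 360
= 4°


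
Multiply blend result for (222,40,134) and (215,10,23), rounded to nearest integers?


Multiply: C = A×B/255, rounded to nearest integer
R: 222×215/255 = 47730/255 ≈ 187.176 → 187
G: 40×10/255 = 400/255 ≈ 1.569 → 2
B: 134×23/255 = 3082/255 ≈ 12.086 → 12
= RGB(187, 2, 12)


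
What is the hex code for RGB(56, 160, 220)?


R = 56 → 38 (hex)
G = 160 → A0 (hex)
B = 220 → DC (hex)
Hex = #38A0DC


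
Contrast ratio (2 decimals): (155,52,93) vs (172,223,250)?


Linearize each sRGB channel c=v/255: c/12.92 if c ≤ 0.04045 else ((c+0.055)/1.055)^2.4
L = 0.2126×R_lin + 0.7152×G_lin + 0.0722×B_lin
Color 1 (155,52,93):
  R=155: 155/255≈0.6078 > 0.04045 → ((0.6078+0.055)/1.055)^2.4 ≈ 0.32778
  G=52: 52/255≈0.2039 > 0.04045 → ((0.2039+0.055)/1.055)^2.4 ≈ 0.03434
  B=93: 93/255≈0.3647 > 0.04045 → ((0.3647+0.055)/1.055)^2.4 ≈ 0.10946
  L1 = 0.2126×0.32778 + 0.7152×0.03434 + 0.0722×0.10946 ≈ 0.10215
Color 2 (172,223,250):
  R=172: 172/255≈0.6745 > 0.04045 → ((0.6745+0.055)/1.055)^2.4 ≈ 0.41254
  G=223: 223/255≈0.8745 > 0.04045 → ((0.8745+0.055)/1.055)^2.4 ≈ 0.73791
  B=250: 250/255≈0.9804 > 0.04045 → ((0.9804+0.055)/1.055)^2.4 ≈ 0.95597
  L2 = 0.2126×0.41254 + 0.7152×0.73791 + 0.0722×0.95597 ≈ 0.68448
Lighter = 0.68448, Darker = 0.10215
Ratio = (L_lighter + 0.05) / (L_darker + 0.05)
Ratio = (0.68448 + 0.05) / (0.10215 + 0.05) = 0.73448 / 0.15215 ≈ 4.8274
Ratio ≈ 4.83:1


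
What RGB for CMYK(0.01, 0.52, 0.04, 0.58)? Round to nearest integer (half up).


R = 255 × (1-C) × (1-K) = 255 × 0.99 × 0.42 = 106.029 → 106
G = 255 × (1-M) × (1-K) = 255 × 0.48 × 0.42 = 51.408 → 51
B = 255 × (1-Y) × (1-K) = 255 × 0.96 × 0.42 = 102.816 → 103
= RGB(106, 51, 103)


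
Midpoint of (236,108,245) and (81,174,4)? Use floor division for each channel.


Midpoint: each channel = ⌊(C₁+C₂)/2⌋
R: ⌊(236+81)/2⌋ = 158
G: ⌊(108+174)/2⌋ = 141
B: ⌊(245+4)/2⌋ = 124
= RGB(158, 141, 124)


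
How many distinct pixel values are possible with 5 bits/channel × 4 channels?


Total bits = 5 bits/channel × 4 channels = 20 bits
Distinct pixel values = 2^20
= 1,048,576 pixel values


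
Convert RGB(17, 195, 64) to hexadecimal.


R = 17 → 11 (hex)
G = 195 → C3 (hex)
B = 64 → 40 (hex)
Hex = #11C340
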